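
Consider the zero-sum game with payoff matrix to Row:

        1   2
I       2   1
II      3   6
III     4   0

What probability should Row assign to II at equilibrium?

4/7

Row minima: I → 1, II → 3, III → 0; maximin = 3.
Column maxima: 1 → 4, 2 → 6; minimax = 4.
3 ≠ 4, so there is no saddle point; optimal play is mixed.
I is strictly dominated by II, so Row never plays it.
On the remaining 2×2 (II, III vs 1, 2):
Let Row play II with probability p. Expected payoff against 1: 3p + 4(1−p) = −p + 4; against 2: 6p + 0(1−p) = 6p.
Setting these equal: −p + 4 = 6p ⇒ −7p = -4 ⇒ p = 4/7, and the value is (-1)·(4/7) + 4 = 24/7.
For Column: with q = P(1), equating II's and III's payoffs gives −3q + 6 = 4q ⇒ q = 6/7.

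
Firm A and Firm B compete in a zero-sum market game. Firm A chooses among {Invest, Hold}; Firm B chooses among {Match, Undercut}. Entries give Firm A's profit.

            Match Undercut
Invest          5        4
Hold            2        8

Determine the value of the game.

32/7

Row minima: Invest → 4, Hold → 2; maximin = 4.
Column maxima: Match → 5, Undercut → 8; minimax = 5.
4 ≠ 5, so there is no saddle point; optimal play is mixed.
Let Firm A play Invest with probability p. Expected payoff against Match: 5p + 2(1−p) = 3p + 2; against Undercut: 4p + 8(1−p) = −4p + 8.
Setting these equal: 3p + 2 = −4p + 8 ⇒ 7p = 6 ⇒ p = 6/7, and the value is (3)·(6/7) + 2 = 32/7.
For Firm B: with q = P(Match), equating Invest's and Hold's payoffs gives q + 4 = −6q + 8 ⇒ q = 4/7.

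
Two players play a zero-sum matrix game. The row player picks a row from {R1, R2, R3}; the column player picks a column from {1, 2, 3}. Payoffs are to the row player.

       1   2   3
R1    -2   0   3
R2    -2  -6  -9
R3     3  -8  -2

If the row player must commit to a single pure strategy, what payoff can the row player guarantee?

-2

Row minima: R1 → -2, R2 → -9, R3 → -8.
The best of these is -2.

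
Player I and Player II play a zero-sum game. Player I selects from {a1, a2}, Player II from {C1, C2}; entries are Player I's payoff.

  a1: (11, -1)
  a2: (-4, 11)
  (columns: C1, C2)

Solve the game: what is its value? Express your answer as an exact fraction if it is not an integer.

Row minima: a1 → -1, a2 → -4; maximin = -1.
Column maxima: C1 → 11, C2 → 11; minimax = 11.
-1 ≠ 11, so there is no saddle point; optimal play is mixed.
Let Player I play a1 with probability p. Expected payoff against C1: 11p + (-4)(1−p) = 15p − 4; against C2: (-1)p + 11(1−p) = −12p + 11.
Setting these equal: 15p − 4 = −12p + 11 ⇒ 27p = 15 ⇒ p = 5/9, and the value is (15)·(5/9) − 4 = 13/3.
For Player II: with q = P(C1), equating a1's and a2's payoffs gives 12q − 1 = −15q + 11 ⇒ q = 4/9.

13/3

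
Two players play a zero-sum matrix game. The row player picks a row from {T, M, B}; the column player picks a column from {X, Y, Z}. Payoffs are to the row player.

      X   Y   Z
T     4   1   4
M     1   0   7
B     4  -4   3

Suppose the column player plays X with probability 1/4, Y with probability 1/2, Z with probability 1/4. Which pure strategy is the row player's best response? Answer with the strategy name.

Expected payoff of T: (1/4)·4 + (1/2)·1 + (1/4)·4 = 5/2.
Expected payoff of M: (1/4)·1 + (1/2)·0 + (1/4)·7 = 2.
Expected payoff of B: (1/4)·4 + (1/2)·(-4) + (1/4)·3 = -1/4.
The largest is 5/2, so the row player's best response is T.

T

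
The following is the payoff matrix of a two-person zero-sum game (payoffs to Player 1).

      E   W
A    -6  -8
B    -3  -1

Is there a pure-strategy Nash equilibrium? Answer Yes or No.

Yes

Row minima: A → -8, B → -3; maximin = -3.
Column maxima: E → -3, W → -1; minimax = -3.
maximin = minimax = -3, so a saddle point exists.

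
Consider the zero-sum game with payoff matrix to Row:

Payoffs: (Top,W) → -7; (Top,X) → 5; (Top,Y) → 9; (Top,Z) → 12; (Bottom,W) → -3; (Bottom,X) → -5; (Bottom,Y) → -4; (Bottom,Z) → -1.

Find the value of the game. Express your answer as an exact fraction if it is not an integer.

Row minima: Top → -7, Bottom → -5; maximin = -5.
Column maxima: W → -3, X → 5, Y → 9, Z → 12; minimax = -3.
-5 ≠ -3, so there is no saddle point; optimal play is mixed.
Y is strictly dominated by X (it gives Row strictly more in every row), so Column never plays it.
Z is strictly dominated by W (it gives Row strictly more in every row), so Column never plays it.
On the remaining 2×2 (Top, Bottom vs W, X):
Let Row play Top with probability p. Expected payoff against W: (-7)p + (-3)(1−p) = −4p − 3; against X: 5p + (-5)(1−p) = 10p − 5.
Setting these equal: −4p − 3 = 10p − 5 ⇒ −14p = -2 ⇒ p = 1/7, and the value is (-4)·(1/7) − 3 = -25/7.
For Column: with q = P(W), equating Top's and Bottom's payoffs gives −12q + 5 = 2q − 5 ⇒ q = 5/7.

-25/7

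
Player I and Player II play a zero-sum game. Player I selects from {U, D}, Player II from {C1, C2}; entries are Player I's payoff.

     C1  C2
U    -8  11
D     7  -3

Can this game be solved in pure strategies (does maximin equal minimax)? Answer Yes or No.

No

Row minima: U → -8, D → -3; maximin = -3.
Column maxima: C1 → 7, C2 → 11; minimax = 7.
-3 ≠ 7, so no pure-strategy equilibrium exists.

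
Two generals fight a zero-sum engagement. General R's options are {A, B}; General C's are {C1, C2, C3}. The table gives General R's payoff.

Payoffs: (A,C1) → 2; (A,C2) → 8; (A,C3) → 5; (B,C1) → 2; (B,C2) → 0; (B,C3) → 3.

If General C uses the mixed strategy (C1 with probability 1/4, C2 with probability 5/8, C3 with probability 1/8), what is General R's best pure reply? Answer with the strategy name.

Expected payoff of A: (1/4)·2 + (5/8)·8 + (1/8)·5 = 49/8.
Expected payoff of B: (1/4)·2 + (5/8)·0 + (1/8)·3 = 7/8.
The largest is 49/8, so General R's best response is A.

A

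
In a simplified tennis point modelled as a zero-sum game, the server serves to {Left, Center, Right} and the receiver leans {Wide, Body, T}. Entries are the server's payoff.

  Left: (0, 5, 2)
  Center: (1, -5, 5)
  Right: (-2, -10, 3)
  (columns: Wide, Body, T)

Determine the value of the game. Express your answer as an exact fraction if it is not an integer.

Row minima: Left → 0, Center → -5, Right → -10; maximin = 0.
Column maxima: Wide → 1, Body → 5, T → 5; minimax = 1.
0 ≠ 1, so there is no saddle point; optimal play is mixed.
Right is strictly dominated by Center, so the server never plays it.
T is strictly dominated by Wide (it gives the server strictly more in every row), so the receiver never plays it.
On the remaining 2×2 (Left, Center vs Wide, Body):
Let the server play Left with probability p. Expected payoff against Wide: 0p + 1(1−p) = −p + 1; against Body: 5p + (-5)(1−p) = 10p − 5.
Setting these equal: −p + 1 = 10p − 5 ⇒ −11p = -6 ⇒ p = 6/11, and the value is (-1)·(6/11) + 1 = 5/11.
For the receiver: with q = P(Wide), equating Left's and Center's payoffs gives −5q + 5 = 6q − 5 ⇒ q = 10/11.

5/11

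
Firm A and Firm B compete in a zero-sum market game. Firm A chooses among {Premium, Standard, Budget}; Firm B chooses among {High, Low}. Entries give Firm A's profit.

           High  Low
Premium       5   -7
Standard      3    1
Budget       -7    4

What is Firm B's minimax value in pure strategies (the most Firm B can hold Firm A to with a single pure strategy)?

Column maxima: High → 5, Low → 4.
The smallest of these is 4.

4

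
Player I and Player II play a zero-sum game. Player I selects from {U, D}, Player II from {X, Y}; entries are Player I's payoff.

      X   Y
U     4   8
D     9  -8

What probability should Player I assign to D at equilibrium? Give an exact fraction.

Row minima: U → 4, D → -8; maximin = 4.
Column maxima: X → 9, Y → 8; minimax = 8.
4 ≠ 8, so there is no saddle point; optimal play is mixed.
Let Player I play U with probability p. Expected payoff against X: 4p + 9(1−p) = −5p + 9; against Y: 8p + (-8)(1−p) = 16p − 8.
Setting these equal: −5p + 9 = 16p − 8 ⇒ −21p = -17 ⇒ p = 17/21, and the value is (-5)·(17/21) + 9 = 104/21.
For Player II: with q = P(X), equating U's and D's payoffs gives −4q + 8 = 17q − 8 ⇒ q = 16/21.

4/21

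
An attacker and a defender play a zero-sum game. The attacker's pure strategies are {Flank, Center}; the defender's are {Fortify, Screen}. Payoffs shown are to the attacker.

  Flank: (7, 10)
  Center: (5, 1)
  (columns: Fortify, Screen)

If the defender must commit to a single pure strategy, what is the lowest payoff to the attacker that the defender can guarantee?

Column maxima: Fortify → 7, Screen → 10.
The smallest of these is 7.

7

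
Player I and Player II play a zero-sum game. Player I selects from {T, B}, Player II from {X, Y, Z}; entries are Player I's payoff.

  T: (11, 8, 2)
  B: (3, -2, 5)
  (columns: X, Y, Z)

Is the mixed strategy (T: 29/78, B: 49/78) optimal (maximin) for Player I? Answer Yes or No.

No

Against X this mix gives (29/78)·11 + (49/78)·3 = 233/39.
Against Y this mix gives (29/78)·8 + (49/78)·(-2) = 67/39.
Against Z this mix gives (29/78)·2 + (49/78)·5 = 101/26.
Player II will play Y, holding Player I to 67/39. Shifting weight toward the row that does better against Y would raise this floor (the equalizing mix achieves 44/13 against both Y and Z), so the proposed strategy is not optimal.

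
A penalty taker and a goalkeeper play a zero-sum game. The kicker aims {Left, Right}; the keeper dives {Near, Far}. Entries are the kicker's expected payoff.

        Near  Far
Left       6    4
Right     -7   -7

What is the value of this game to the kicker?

4

Row minima: Left → 4, Right → -7; maximin = 4.
Column maxima: Near → 6, Far → 4; minimax = 4.
Since maximin = minimax = 4, there is a saddle point and the value is 4.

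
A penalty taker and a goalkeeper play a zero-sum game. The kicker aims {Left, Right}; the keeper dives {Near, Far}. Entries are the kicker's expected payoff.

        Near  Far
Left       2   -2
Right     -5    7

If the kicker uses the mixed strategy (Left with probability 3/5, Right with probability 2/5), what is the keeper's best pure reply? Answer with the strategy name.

If the keeper plays Near, the kicker's expected payoff is (3/5)·2 + (2/5)·(-5) = -4/5.
If the keeper plays Far, the kicker's expected payoff is (3/5)·(-2) + (2/5)·7 = 8/5.
The keeper minimizes the kicker's payoff; the smallest is -4/5, so the best response is Near.

Near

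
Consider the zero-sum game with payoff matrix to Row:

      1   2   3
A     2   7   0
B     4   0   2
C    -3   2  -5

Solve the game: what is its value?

14/9

Row minima: A → 0, B → 0, C → -5; maximin = 0.
Column maxima: 1 → 4, 2 → 7, 3 → 2; minimax = 2.
0 ≠ 2, so there is no saddle point; optimal play is mixed.
C is strictly dominated by A, so Row never plays it.
1 is strictly dominated by 3 (it gives Row strictly more in every row), so Column never plays it.
On the remaining 2×2 (A, B vs 2, 3):
Let Row play A with probability p. Expected payoff against 2: 7p + 0(1−p) = 7p; against 3: 0p + 2(1−p) = −2p + 2.
Setting these equal: 7p = −2p + 2 ⇒ 9p = 2 ⇒ p = 2/9, and the value is (7)·(2/9) = 14/9.
For Column: with q = P(2), equating A's and B's payoffs gives 7q = −2q + 2 ⇒ q = 2/9.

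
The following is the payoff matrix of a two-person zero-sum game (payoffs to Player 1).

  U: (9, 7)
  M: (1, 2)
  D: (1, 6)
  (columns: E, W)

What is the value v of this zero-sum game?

7

Row minima: U → 7, M → 1, D → 1; maximin = 7.
Column maxima: E → 9, W → 7; minimax = 7.
Since maximin = minimax = 7, there is a saddle point and the value is 7.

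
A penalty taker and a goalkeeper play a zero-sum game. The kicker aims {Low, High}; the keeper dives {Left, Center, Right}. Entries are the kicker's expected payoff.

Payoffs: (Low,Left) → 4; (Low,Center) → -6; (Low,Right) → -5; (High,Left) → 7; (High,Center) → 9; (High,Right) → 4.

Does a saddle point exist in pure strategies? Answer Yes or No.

Row minima: Low → -6, High → 4; maximin = 4.
Column maxima: Left → 7, Center → 9, Right → 4; minimax = 4.
maximin = minimax = 4, so a saddle point exists.

Yes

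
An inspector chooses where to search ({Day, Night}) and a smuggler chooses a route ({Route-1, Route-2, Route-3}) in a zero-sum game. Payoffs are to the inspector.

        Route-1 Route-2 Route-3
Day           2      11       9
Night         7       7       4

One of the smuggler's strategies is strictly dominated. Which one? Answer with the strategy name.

Route-3 holds the inspector's payoff strictly below Route-2 in every row: 9 < 11, 4 < 7.
So Route-2 is strictly dominated for the smuggler.

Route-2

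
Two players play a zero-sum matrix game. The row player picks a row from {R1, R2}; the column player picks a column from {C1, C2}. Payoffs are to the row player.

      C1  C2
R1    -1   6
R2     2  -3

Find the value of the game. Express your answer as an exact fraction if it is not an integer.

3/4

Row minima: R1 → -1, R2 → -3; maximin = -1.
Column maxima: C1 → 2, C2 → 6; minimax = 2.
-1 ≠ 2, so there is no saddle point; optimal play is mixed.
Let the row player play R1 with probability p. Expected payoff against C1: (-1)p + 2(1−p) = −3p + 2; against C2: 6p + (-3)(1−p) = 9p − 3.
Setting these equal: −3p + 2 = 9p − 3 ⇒ −12p = -5 ⇒ p = 5/12, and the value is (-3)·(5/12) + 2 = 3/4.
For the column player: with q = P(C1), equating R1's and R2's payoffs gives −7q + 6 = 5q − 3 ⇒ q = 3/4.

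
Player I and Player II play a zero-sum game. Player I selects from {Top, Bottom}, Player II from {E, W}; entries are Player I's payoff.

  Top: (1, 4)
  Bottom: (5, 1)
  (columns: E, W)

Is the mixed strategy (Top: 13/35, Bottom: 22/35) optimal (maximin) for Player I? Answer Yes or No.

No

Against E this mix gives (13/35)·1 + (22/35)·5 = 123/35.
Against W this mix gives (13/35)·4 + (22/35)·1 = 74/35.
Player II will play W, holding Player I to 74/35. Shifting weight toward the row that does better against W would raise this floor (the equalizing mix achieves 19/7 against both W and E), so the proposed strategy is not optimal.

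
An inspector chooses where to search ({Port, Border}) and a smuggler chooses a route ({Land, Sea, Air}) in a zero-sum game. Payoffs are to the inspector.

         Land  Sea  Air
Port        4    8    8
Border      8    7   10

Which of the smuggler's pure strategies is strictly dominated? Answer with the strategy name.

Land holds the inspector's payoff strictly below Air in every row: 4 < 8, 8 < 10.
So Air is strictly dominated for the smuggler.

Air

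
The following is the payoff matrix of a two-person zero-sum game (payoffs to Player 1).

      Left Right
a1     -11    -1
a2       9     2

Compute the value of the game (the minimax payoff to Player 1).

2

Row minima: a1 → -11, a2 → 2; maximin = 2.
Column maxima: Left → 9, Right → 2; minimax = 2.
Since maximin = minimax = 2, there is a saddle point and the value is 2.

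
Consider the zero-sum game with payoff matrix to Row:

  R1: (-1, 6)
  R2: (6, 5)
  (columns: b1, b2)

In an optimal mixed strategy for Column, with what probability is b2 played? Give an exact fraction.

Row minima: R1 → -1, R2 → 5; maximin = 5.
Column maxima: b1 → 6, b2 → 6; minimax = 6.
5 ≠ 6, so there is no saddle point; optimal play is mixed.
Let Row play R1 with probability p. Expected payoff against b1: (-1)p + 6(1−p) = −7p + 6; against b2: 6p + 5(1−p) = p + 5.
Setting these equal: −7p + 6 = p + 5 ⇒ −8p = -1 ⇒ p = 1/8, and the value is (-7)·(1/8) + 6 = 41/8.
For Column: with q = P(b1), equating R1's and R2's payoffs gives −7q + 6 = q + 5 ⇒ q = 1/8.

7/8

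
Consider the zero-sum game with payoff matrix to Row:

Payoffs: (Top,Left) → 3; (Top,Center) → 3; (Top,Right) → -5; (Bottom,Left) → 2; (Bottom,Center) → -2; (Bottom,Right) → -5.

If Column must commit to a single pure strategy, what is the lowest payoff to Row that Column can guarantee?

-5

Column maxima: Left → 3, Center → 3, Right → -5.
The smallest of these is -5.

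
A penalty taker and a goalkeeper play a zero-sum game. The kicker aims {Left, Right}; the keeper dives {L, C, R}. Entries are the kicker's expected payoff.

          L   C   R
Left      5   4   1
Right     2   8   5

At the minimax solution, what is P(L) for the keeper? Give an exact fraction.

Row minima: Left → 1, Right → 2; maximin = 2.
Column maxima: L → 5, C → 8, R → 5; minimax = 5.
2 ≠ 5, so there is no saddle point; optimal play is mixed.
C is strictly dominated by R (it gives the kicker strictly more in every row), so the keeper never plays it.
On the remaining 2×2 (Left, Right vs L, R):
Let the kicker play Left with probability p. Expected payoff against L: 5p + 2(1−p) = 3p + 2; against R: 1p + 5(1−p) = −4p + 5.
Setting these equal: 3p + 2 = −4p + 5 ⇒ 7p = 3 ⇒ p = 3/7, and the value is (3)·(3/7) + 2 = 23/7.
For the keeper: with q = P(L), equating Left's and Right's payoffs gives 4q + 1 = −3q + 5 ⇒ q = 4/7.

4/7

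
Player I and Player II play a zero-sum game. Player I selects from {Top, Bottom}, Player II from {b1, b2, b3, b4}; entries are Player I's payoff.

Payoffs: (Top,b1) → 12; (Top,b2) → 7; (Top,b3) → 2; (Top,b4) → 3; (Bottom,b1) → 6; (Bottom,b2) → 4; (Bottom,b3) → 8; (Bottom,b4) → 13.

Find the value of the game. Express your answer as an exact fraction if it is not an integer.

16/3

Row minima: Top → 2, Bottom → 4; maximin = 4.
Column maxima: b1 → 12, b2 → 7, b3 → 8, b4 → 13; minimax = 7.
4 ≠ 7, so there is no saddle point; optimal play is mixed.
b1 is strictly dominated by b2 (it gives Player I strictly more in every row), so Player II never plays it.
b4 is strictly dominated by b3 (it gives Player I strictly more in every row), so Player II never plays it.
On the remaining 2×2 (Top, Bottom vs b2, b3):
Let Player I play Top with probability p. Expected payoff against b2: 7p + 4(1−p) = 3p + 4; against b3: 2p + 8(1−p) = −6p + 8.
Setting these equal: 3p + 4 = −6p + 8 ⇒ 9p = 4 ⇒ p = 4/9, and the value is (3)·(4/9) + 4 = 16/3.
For Player II: with q = P(b2), equating Top's and Bottom's payoffs gives 5q + 2 = −4q + 8 ⇒ q = 2/3.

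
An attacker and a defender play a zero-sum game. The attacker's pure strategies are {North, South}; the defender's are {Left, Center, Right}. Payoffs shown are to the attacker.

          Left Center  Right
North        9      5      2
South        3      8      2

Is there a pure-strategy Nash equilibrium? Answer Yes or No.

Yes

Row minima: North → 2, South → 2; maximin = 2.
Column maxima: Left → 9, Center → 8, Right → 2; minimax = 2.
maximin = minimax = 2, so a saddle point exists.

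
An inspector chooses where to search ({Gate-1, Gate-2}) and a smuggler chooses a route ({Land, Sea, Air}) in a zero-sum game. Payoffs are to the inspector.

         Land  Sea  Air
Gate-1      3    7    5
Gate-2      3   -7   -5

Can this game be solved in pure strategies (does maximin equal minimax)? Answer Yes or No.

Yes

Row minima: Gate-1 → 3, Gate-2 → -7; maximin = 3.
Column maxima: Land → 3, Sea → 7, Air → 5; minimax = 3.
maximin = minimax = 3, so a saddle point exists.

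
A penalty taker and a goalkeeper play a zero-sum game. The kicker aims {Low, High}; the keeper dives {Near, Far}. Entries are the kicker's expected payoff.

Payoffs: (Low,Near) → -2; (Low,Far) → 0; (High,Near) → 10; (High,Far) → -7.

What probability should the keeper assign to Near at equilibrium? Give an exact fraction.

7/19

Row minima: Low → -2, High → -7; maximin = -2.
Column maxima: Near → 10, Far → 0; minimax = 0.
-2 ≠ 0, so there is no saddle point; optimal play is mixed.
Let the kicker play Low with probability p. Expected payoff against Near: (-2)p + 10(1−p) = −12p + 10; against Far: 0p + (-7)(1−p) = 7p − 7.
Setting these equal: −12p + 10 = 7p − 7 ⇒ −19p = -17 ⇒ p = 17/19, and the value is (-12)·(17/19) + 10 = -14/19.
For the keeper: with q = P(Near), equating Low's and High's payoffs gives −2q = 17q − 7 ⇒ q = 7/19.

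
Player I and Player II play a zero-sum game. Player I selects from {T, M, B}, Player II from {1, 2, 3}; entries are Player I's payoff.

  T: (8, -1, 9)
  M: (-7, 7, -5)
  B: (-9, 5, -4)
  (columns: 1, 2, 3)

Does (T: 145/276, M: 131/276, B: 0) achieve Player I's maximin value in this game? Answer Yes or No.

Against 1 this mix gives (145/276)·8 + (131/276)·(-7) = 81/92.
Against 2 this mix gives (145/276)·(-1) + (131/276)·7 = 193/69.
Against 3 this mix gives (145/276)·9 + (131/276)·(-5) = 325/138.
Player II will play 1, holding Player I to 81/92. Shifting weight toward the row that does better against 1 would raise this floor (the equalizing mix achieves 49/23 against both 1 and 2), so the proposed strategy is not optimal.

No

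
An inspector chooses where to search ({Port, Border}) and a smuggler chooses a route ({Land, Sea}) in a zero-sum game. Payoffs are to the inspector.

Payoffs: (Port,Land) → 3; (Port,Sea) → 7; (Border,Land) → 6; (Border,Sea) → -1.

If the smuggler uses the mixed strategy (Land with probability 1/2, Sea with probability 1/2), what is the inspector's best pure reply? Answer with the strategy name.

Expected payoff of Port: (1/2)·3 + (1/2)·7 = 5.
Expected payoff of Border: (1/2)·6 + (1/2)·(-1) = 5/2.
The largest is 5, so the inspector's best response is Port.

Port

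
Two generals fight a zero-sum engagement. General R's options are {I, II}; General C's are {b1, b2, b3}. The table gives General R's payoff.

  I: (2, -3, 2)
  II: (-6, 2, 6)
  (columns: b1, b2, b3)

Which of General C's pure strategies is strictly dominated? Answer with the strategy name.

b3

b2 holds General R's payoff strictly below b3 in every row: -3 < 2, 2 < 6.
So b3 is strictly dominated for General C.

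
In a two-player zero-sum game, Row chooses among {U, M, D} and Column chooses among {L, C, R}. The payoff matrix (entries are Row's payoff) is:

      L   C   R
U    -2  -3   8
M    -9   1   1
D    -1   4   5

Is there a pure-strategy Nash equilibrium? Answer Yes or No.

Row minima: U → -3, M → -9, D → -1; maximin = -1.
Column maxima: L → -1, C → 4, R → 8; minimax = -1.
maximin = minimax = -1, so a saddle point exists.

Yes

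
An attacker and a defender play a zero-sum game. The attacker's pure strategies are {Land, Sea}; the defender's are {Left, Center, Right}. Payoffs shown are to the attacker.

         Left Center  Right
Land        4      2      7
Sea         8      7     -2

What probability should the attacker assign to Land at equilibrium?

9/14

Row minima: Land → 2, Sea → -2; maximin = 2.
Column maxima: Left → 8, Center → 7, Right → 7; minimax = 7.
2 ≠ 7, so there is no saddle point; optimal play is mixed.
Left is strictly dominated by Center (it gives the attacker strictly more in every row), so the defender never plays it.
On the remaining 2×2 (Land, Sea vs Center, Right):
Let the attacker play Land with probability p. Expected payoff against Center: 2p + 7(1−p) = −5p + 7; against Right: 7p + (-2)(1−p) = 9p − 2.
Setting these equal: −5p + 7 = 9p − 2 ⇒ −14p = -9 ⇒ p = 9/14, and the value is (-5)·(9/14) + 7 = 53/14.
For the defender: with q = P(Center), equating Land's and Sea's payoffs gives −5q + 7 = 9q − 2 ⇒ q = 9/14.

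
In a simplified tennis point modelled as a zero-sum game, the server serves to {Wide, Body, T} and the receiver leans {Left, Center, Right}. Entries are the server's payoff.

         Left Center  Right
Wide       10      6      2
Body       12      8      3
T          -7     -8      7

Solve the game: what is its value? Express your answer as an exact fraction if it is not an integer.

4

Row minima: Wide → 2, Body → 3, T → -8; maximin = 3.
Column maxima: Left → 12, Center → 8, Right → 7; minimax = 7.
3 ≠ 7, so there is no saddle point; optimal play is mixed.
Wide is strictly dominated by Body, so the server never plays it.
Left is strictly dominated by Center (it gives the server strictly more in every row), so the receiver never plays it.
On the remaining 2×2 (Body, T vs Center, Right):
Let the server play Body with probability p. Expected payoff against Center: 8p + (-8)(1−p) = 16p − 8; against Right: 3p + 7(1−p) = −4p + 7.
Setting these equal: 16p − 8 = −4p + 7 ⇒ 20p = 15 ⇒ p = 3/4, and the value is (16)·(3/4) − 8 = 4.
For the receiver: with q = P(Center), equating Body's and T's payoffs gives 5q + 3 = −15q + 7 ⇒ q = 1/5.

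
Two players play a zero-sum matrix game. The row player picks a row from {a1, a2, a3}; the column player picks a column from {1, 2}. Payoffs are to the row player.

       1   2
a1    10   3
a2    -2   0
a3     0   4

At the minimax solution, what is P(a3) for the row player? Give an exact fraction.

7/11

Row minima: a1 → 3, a2 → -2, a3 → 0; maximin = 3.
Column maxima: 1 → 10, 2 → 4; minimax = 4.
3 ≠ 4, so there is no saddle point; optimal play is mixed.
a2 is strictly dominated by a1, so the row player never plays it.
On the remaining 2×2 (a1, a3 vs 1, 2):
Let the row player play a1 with probability p. Expected payoff against 1: 10p + 0(1−p) = 10p; against 2: 3p + 4(1−p) = −p + 4.
Setting these equal: 10p = −p + 4 ⇒ 11p = 4 ⇒ p = 4/11, and the value is (10)·(4/11) = 40/11.
For the column player: with q = P(1), equating a1's and a3's payoffs gives 7q + 3 = −4q + 4 ⇒ q = 1/11.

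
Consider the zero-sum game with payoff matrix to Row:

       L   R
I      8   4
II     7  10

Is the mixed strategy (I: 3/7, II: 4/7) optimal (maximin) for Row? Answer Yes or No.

Against L this mix gives (3/7)·8 + (4/7)·7 = 52/7.
Against R this mix gives (3/7)·4 + (4/7)·10 = 52/7.
All of Column's active replies (L, R) yield 52/7, and no column does worse for Row. The mix makes Column indifferent and guarantees 52/7, so it is optimal.

Yes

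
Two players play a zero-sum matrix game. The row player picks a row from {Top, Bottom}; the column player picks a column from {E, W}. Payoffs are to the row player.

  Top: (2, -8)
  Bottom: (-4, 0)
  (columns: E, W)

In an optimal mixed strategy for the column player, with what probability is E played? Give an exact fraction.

4/7

Row minima: Top → -8, Bottom → -4; maximin = -4.
Column maxima: E → 2, W → 0; minimax = 0.
-4 ≠ 0, so there is no saddle point; optimal play is mixed.
Let the row player play Top with probability p. Expected payoff against E: 2p + (-4)(1−p) = 6p − 4; against W: (-8)p + 0(1−p) = −8p.
Setting these equal: 6p − 4 = −8p ⇒ 14p = 4 ⇒ p = 2/7, and the value is (6)·(2/7) − 4 = -16/7.
For the column player: with q = P(E), equating Top's and Bottom's payoffs gives 10q − 8 = −4q ⇒ q = 4/7.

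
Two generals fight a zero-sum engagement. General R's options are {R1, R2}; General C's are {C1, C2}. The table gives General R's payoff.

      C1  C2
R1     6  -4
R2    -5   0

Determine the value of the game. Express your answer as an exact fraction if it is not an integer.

-4/3

Row minima: R1 → -4, R2 → -5; maximin = -4.
Column maxima: C1 → 6, C2 → 0; minimax = 0.
-4 ≠ 0, so there is no saddle point; optimal play is mixed.
Let General R play R1 with probability p. Expected payoff against C1: 6p + (-5)(1−p) = 11p − 5; against C2: (-4)p + 0(1−p) = −4p.
Setting these equal: 11p − 5 = −4p ⇒ 15p = 5 ⇒ p = 1/3, and the value is (11)·(1/3) − 5 = -4/3.
For General C: with q = P(C1), equating R1's and R2's payoffs gives 10q − 4 = −5q ⇒ q = 4/15.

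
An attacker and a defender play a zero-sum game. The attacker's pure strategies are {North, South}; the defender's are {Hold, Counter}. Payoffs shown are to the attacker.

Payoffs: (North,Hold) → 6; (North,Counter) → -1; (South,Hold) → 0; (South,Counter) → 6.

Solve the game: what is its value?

36/13

Row minima: North → -1, South → 0; maximin = 0.
Column maxima: Hold → 6, Counter → 6; minimax = 6.
0 ≠ 6, so there is no saddle point; optimal play is mixed.
Let the attacker play North with probability p. Expected payoff against Hold: 6p + 0(1−p) = 6p; against Counter: (-1)p + 6(1−p) = −7p + 6.
Setting these equal: 6p = −7p + 6 ⇒ 13p = 6 ⇒ p = 6/13, and the value is (6)·(6/13) = 36/13.
For the defender: with q = P(Hold), equating North's and South's payoffs gives 7q − 1 = −6q + 6 ⇒ q = 7/13.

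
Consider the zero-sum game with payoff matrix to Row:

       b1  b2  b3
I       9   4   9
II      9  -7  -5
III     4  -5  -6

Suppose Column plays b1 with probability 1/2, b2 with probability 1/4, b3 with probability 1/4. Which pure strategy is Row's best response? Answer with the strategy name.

Expected payoff of I: (1/2)·9 + (1/4)·4 + (1/4)·9 = 31/4.
Expected payoff of II: (1/2)·9 + (1/4)·(-7) + (1/4)·(-5) = 3/2.
Expected payoff of III: (1/2)·4 + (1/4)·(-5) + (1/4)·(-6) = -3/4.
The largest is 31/4, so Row's best response is I.

I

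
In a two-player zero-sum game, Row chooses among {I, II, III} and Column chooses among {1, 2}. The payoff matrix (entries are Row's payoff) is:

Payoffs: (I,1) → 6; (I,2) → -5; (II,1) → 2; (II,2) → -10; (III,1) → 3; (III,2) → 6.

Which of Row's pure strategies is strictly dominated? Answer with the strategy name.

II

I gives a strictly higher payoff than II against every column: 6 > 2, -5 > -10.
So II is strictly dominated and Row never plays it.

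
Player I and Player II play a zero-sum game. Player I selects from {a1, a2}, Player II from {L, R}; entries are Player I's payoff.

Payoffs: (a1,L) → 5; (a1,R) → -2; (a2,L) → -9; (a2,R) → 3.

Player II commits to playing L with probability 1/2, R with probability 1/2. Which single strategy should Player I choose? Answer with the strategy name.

a1

Expected payoff of a1: (1/2)·5 + (1/2)·(-2) = 3/2.
Expected payoff of a2: (1/2)·(-9) + (1/2)·3 = -3.
The largest is 3/2, so Player I's best response is a1.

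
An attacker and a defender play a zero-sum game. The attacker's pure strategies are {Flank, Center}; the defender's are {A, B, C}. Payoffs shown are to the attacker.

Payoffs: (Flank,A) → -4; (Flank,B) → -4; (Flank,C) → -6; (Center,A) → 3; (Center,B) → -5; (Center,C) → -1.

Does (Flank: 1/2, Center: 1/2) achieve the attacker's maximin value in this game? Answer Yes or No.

No

Against A this mix gives (1/2)·(-4) + (1/2)·3 = -1/2.
Against B this mix gives (1/2)·(-4) + (1/2)·(-5) = -9/2.
Against C this mix gives (1/2)·(-6) + (1/2)·(-1) = -7/2.
The defender will play B, holding the attacker to -9/2. Shifting weight toward the row that does better against B would raise this floor (the equalizing mix achieves -13/3 against both B and C), so the proposed strategy is not optimal.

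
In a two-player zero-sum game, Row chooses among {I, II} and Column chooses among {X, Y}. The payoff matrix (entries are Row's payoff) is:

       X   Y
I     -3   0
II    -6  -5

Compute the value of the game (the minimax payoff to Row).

-3

Row minima: I → -3, II → -6; maximin = -3.
Column maxima: X → -3, Y → 0; minimax = -3.
Since maximin = minimax = -3, there is a saddle point and the value is -3.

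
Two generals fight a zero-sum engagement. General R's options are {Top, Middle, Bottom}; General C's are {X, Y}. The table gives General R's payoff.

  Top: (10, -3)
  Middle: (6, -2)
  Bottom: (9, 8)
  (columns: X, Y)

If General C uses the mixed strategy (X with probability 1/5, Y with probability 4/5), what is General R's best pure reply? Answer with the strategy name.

Expected payoff of Top: (1/5)·10 + (4/5)·(-3) = -2/5.
Expected payoff of Middle: (1/5)·6 + (4/5)·(-2) = -2/5.
Expected payoff of Bottom: (1/5)·9 + (4/5)·8 = 41/5.
The largest is 41/5, so General R's best response is Bottom.

Bottom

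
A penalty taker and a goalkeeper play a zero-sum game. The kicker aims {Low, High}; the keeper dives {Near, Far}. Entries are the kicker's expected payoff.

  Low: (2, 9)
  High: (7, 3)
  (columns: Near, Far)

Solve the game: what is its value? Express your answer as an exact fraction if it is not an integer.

57/11

Row minima: Low → 2, High → 3; maximin = 3.
Column maxima: Near → 7, Far → 9; minimax = 7.
3 ≠ 7, so there is no saddle point; optimal play is mixed.
Let the kicker play Low with probability p. Expected payoff against Near: 2p + 7(1−p) = −5p + 7; against Far: 9p + 3(1−p) = 6p + 3.
Setting these equal: −5p + 7 = 6p + 3 ⇒ −11p = -4 ⇒ p = 4/11, and the value is (-5)·(4/11) + 7 = 57/11.
For the keeper: with q = P(Near), equating Low's and High's payoffs gives −7q + 9 = 4q + 3 ⇒ q = 6/11.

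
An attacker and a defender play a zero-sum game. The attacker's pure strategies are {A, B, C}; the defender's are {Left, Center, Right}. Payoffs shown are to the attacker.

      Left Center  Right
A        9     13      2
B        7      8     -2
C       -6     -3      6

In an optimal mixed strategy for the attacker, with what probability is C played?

7/19

Row minima: A → 2, B → -2, C → -6; maximin = 2.
Column maxima: Left → 9, Center → 13, Right → 6; minimax = 6.
2 ≠ 6, so there is no saddle point; optimal play is mixed.
B is strictly dominated by A, so the attacker never plays it.
Center is strictly dominated by Left (it gives the attacker strictly more in every row), so the defender never plays it.
On the remaining 2×2 (A, C vs Left, Right):
Let the attacker play A with probability p. Expected payoff against Left: 9p + (-6)(1−p) = 15p − 6; against Right: 2p + 6(1−p) = −4p + 6.
Setting these equal: 15p − 6 = −4p + 6 ⇒ 19p = 12 ⇒ p = 12/19, and the value is (15)·(12/19) − 6 = 66/19.
For the defender: with q = P(Left), equating A's and C's payoffs gives 7q + 2 = −12q + 6 ⇒ q = 4/19.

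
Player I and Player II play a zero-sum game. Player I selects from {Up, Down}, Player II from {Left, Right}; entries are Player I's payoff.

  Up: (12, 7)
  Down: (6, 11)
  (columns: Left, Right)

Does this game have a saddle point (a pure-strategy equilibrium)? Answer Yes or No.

No

Row minima: Up → 7, Down → 6; maximin = 7.
Column maxima: Left → 12, Right → 11; minimax = 11.
7 ≠ 11, so no pure-strategy equilibrium exists.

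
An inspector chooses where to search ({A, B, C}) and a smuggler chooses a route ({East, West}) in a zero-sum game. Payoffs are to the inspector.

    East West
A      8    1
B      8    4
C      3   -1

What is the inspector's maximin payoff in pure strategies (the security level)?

Row minima: A → 1, B → 4, C → -1.
The best of these is 4.

4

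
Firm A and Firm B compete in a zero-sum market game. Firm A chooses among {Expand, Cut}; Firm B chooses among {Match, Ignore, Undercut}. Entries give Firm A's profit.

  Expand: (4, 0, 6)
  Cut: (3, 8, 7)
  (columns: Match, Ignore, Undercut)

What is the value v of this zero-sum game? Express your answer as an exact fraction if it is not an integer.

Row minima: Expand → 0, Cut → 3; maximin = 3.
Column maxima: Match → 4, Ignore → 8, Undercut → 7; minimax = 4.
3 ≠ 4, so there is no saddle point; optimal play is mixed.
Undercut is strictly dominated by Match (it gives Firm A strictly more in every row), so Firm B never plays it.
On the remaining 2×2 (Expand, Cut vs Match, Ignore):
Let Firm A play Expand with probability p. Expected payoff against Match: 4p + 3(1−p) = p + 3; against Ignore: 0p + 8(1−p) = −8p + 8.
Setting these equal: p + 3 = −8p + 8 ⇒ 9p = 5 ⇒ p = 5/9, and the value is (1)·(5/9) + 3 = 32/9.
For Firm B: with q = P(Match), equating Expand's and Cut's payoffs gives 4q = −5q + 8 ⇒ q = 8/9.

32/9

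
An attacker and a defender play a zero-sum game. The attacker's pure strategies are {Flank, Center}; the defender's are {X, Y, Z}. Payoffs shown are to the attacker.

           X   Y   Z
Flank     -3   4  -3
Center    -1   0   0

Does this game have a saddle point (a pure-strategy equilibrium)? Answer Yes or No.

Yes

Row minima: Flank → -3, Center → -1; maximin = -1.
Column maxima: X → -1, Y → 4, Z → 0; minimax = -1.
maximin = minimax = -1, so a saddle point exists.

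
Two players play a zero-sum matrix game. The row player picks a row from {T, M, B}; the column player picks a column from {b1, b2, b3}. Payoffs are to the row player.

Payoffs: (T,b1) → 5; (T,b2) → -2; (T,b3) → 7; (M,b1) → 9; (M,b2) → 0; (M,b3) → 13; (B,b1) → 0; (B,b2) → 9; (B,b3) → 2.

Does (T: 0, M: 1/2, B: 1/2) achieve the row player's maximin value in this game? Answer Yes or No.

Yes

Against b1 this mix gives (1/2)·9 + (1/2)·0 = 9/2.
Against b2 this mix gives (1/2)·0 + (1/2)·9 = 9/2.
Against b3 this mix gives (1/2)·13 + (1/2)·2 = 15/2.
All of the column player's active replies (b1, b2) yield 9/2, and no column does worse for the row player. The mix makes the column player indifferent and guarantees 9/2, so it is optimal.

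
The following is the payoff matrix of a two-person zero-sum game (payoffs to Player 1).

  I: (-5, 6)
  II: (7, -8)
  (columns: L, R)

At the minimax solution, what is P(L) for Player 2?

7/13

Row minima: I → -5, II → -8; maximin = -5.
Column maxima: L → 7, R → 6; minimax = 6.
-5 ≠ 6, so there is no saddle point; optimal play is mixed.
Let Player 1 play I with probability p. Expected payoff against L: (-5)p + 7(1−p) = −12p + 7; against R: 6p + (-8)(1−p) = 14p − 8.
Setting these equal: −12p + 7 = 14p − 8 ⇒ −26p = -15 ⇒ p = 15/26, and the value is (-12)·(15/26) + 7 = 1/13.
For Player 2: with q = P(L), equating I's and II's payoffs gives −11q + 6 = 15q − 8 ⇒ q = 7/13.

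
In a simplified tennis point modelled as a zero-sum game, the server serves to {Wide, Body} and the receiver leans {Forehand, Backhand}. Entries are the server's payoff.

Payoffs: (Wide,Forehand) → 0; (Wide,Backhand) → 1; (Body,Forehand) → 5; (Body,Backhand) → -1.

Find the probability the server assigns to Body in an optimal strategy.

1/7

Row minima: Wide → 0, Body → -1; maximin = 0.
Column maxima: Forehand → 5, Backhand → 1; minimax = 1.
0 ≠ 1, so there is no saddle point; optimal play is mixed.
Let the server play Wide with probability p. Expected payoff against Forehand: 0p + 5(1−p) = −5p + 5; against Backhand: 1p + (-1)(1−p) = 2p − 1.
Setting these equal: −5p + 5 = 2p − 1 ⇒ −7p = -6 ⇒ p = 6/7, and the value is (-5)·(6/7) + 5 = 5/7.
For the receiver: with q = P(Forehand), equating Wide's and Body's payoffs gives −q + 1 = 6q − 1 ⇒ q = 2/7.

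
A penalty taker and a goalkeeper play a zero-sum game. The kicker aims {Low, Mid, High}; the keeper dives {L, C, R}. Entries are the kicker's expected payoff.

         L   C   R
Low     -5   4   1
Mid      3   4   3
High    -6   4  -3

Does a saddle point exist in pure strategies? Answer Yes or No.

Yes

Row minima: Low → -5, Mid → 3, High → -6; maximin = 3.
Column maxima: L → 3, C → 4, R → 3; minimax = 3.
maximin = minimax = 3, so a saddle point exists.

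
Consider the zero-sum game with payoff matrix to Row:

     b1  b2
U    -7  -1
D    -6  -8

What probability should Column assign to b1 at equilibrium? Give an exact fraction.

Row minima: U → -7, D → -8; maximin = -7.
Column maxima: b1 → -6, b2 → -1; minimax = -6.
-7 ≠ -6, so there is no saddle point; optimal play is mixed.
Let Row play U with probability p. Expected payoff against b1: (-7)p + (-6)(1−p) = −p − 6; against b2: (-1)p + (-8)(1−p) = 7p − 8.
Setting these equal: −p − 6 = 7p − 8 ⇒ −8p = -2 ⇒ p = 1/4, and the value is (-1)·(1/4) − 6 = -25/4.
For Column: with q = P(b1), equating U's and D's payoffs gives −6q − 1 = 2q − 8 ⇒ q = 7/8.

7/8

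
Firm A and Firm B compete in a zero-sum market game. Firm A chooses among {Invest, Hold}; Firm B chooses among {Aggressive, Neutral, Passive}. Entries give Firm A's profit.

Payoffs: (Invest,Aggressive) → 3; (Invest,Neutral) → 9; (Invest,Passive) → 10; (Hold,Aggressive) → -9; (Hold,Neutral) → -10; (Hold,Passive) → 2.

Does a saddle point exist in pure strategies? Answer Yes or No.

Yes

Row minima: Invest → 3, Hold → -10; maximin = 3.
Column maxima: Aggressive → 3, Neutral → 9, Passive → 10; minimax = 3.
maximin = minimax = 3, so a saddle point exists.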